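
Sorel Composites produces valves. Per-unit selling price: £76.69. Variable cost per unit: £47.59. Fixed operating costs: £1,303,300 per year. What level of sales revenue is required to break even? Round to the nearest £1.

CM per unit = £76.69 − £47.59 = £29.10; CM ratio = £29.10 / £76.69 = 0.3794.
Break-even sales = FC ÷ CM ratio = £1,303,300 × £76.69 / £29.10 = £3,434,711.

£3,434,711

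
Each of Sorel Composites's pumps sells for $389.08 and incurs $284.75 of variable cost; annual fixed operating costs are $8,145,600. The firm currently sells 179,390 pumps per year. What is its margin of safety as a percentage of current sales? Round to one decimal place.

Unit CM = price − variable cost = $389.08 − $284.75 = $104.33. Break-even units = $8,145,600 ÷ $104.33 = 78,075.34; break-even revenue = 78,075.34 × $389.08 = $30,377,552.46.
Actual sales revenue = 179,390 × $389.08 = $69,797,061.20.
Margin of safety = ($69,797,061.20 − $30,377,552.46) ÷ $69,797,061.20 = 56.5%.

56.5%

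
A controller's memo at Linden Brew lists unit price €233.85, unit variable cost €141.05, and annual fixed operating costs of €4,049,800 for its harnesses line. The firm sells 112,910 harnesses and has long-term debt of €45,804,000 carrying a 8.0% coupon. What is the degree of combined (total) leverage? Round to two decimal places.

3.79

At 112,910 units, contribution = 112,910 × €92.80 = €10,478,048.00.
EBIT = €10,478,048.00 − €4,049,800 = €6,428,248.00. Interest = €3,664,320.00, so EBIT − I = €2,763,928.00.
Degree of total leverage = total CM / (EBIT − interest) = €10,478,048.00 / €2,763,928.00 = 3.7910.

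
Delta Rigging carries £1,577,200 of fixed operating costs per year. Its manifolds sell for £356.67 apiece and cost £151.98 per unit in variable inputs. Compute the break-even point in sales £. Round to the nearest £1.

Contribution margin per unit = £356.67 − £151.98 = £204.69, a CM ratio of £204.69 ÷ £356.67 = 0.5739.
Break-even revenue = fixed costs × price ÷ CM = £1,577,200 × £356.67 ÷ £204.69 = £2,748,253.

£2,748,253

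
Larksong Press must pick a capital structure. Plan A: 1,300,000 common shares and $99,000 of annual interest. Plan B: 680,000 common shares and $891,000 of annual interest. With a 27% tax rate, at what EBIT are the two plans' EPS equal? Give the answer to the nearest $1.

At indifference, (EBIT − 99,000)(1 − t)/1,300,000 = (EBIT − 891,000)(1 − t)/680,000.
Cancelling (1 − t) and cross-multiplying: 680,000·(EBIT − 99,000) = 1,300,000·(EBIT − 891,000).
Solving, EBIT = (891,000·1,300,000 − 99,000·680,000) / (1,300,000 − 680,000) = 1,090,980,000,000 / 620,000 = 1,759,645.16.

$1,759,645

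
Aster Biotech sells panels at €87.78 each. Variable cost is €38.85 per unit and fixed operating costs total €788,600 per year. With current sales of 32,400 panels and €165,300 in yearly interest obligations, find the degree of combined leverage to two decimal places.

At 32,400 units, contribution = 32,400 × €48.93 = €1,585,332.00.
Subtracting fixed costs: EBIT = €1,585,332.00 − €788,600 = €796,732.00. Interest = €165,300.00, so EBIT − I = €631,432.00.
DCL = contribution ÷ (EBIT − I) = €1,585,332.00 ÷ €631,432.00 = 2.5107.

2.51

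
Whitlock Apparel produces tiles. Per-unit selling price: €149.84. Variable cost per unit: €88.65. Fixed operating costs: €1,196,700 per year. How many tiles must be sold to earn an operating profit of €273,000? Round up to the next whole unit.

Contribution margin per unit = €149.84 − €88.65 = €61.19.
Required volume = (fixed costs + target profit) ÷ CM = (€1,196,700 + €273,000) ÷ €61.19 = 24,018.63, so 24,019 tiles.

24,019 tiles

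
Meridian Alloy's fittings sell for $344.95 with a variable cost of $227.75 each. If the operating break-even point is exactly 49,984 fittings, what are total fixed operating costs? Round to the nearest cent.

Unit CM = price − variable cost = $344.95 − $227.75 = $117.20.
Since BE = FC / CM, FC = 49,984 × $117.20 = $5,858,124.80.

$5,858,124.80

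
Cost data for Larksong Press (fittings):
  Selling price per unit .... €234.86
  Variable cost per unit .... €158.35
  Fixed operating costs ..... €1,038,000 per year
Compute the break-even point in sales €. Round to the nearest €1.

€3,186,311

Contribution margin per unit = €234.86 − €158.35 = €76.51, a CM ratio of €76.51 ÷ €234.86 = 0.3258.
Break-even revenue = fixed costs × price ÷ CM = €1,038,000 × €234.86 ÷ €76.51 = €3,186,311.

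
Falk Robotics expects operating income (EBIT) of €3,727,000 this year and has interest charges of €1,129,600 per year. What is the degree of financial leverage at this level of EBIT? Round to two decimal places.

Interest = €1,129,600.00.
DFL = EBIT ÷ (EBIT − I) = €3,727,000 ÷ (€3,727,000 − €1,129,600.00) = €3,727,000 ÷ €2,597,400.00 = 1.4349.

1.43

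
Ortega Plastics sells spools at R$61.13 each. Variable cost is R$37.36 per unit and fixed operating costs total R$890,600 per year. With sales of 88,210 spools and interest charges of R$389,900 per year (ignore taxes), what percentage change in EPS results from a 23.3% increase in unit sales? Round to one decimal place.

Contribution at this volume is 88,210 × R$23.77 = R$2,096,751.70.
Operating income = contribution − fixed costs = R$2,096,751.70 − R$890,600 = R$1,206,151.70.
After interest of R$389,900.00, pre-tax earnings = R$816,251.70.
DCL = total CM / (EBIT − I) = R$2,096,751.70 / R$816,251.70 = 2.5688.
EPS therefore changes by 2.5688 × (+23.3%) = +59.9%.

+59.9%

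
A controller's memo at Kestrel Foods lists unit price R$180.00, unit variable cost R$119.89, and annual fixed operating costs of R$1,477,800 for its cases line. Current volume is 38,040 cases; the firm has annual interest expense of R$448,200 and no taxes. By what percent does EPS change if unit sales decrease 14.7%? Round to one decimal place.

-93.2%

At 38,040 units, contribution = 38,040 × R$60.11 = R$2,286,584.40.
Operating income = contribution − fixed costs = R$2,286,584.40 − R$1,477,800 = R$808,784.40.
Interest = R$448,200.00, so EBIT − I = R$360,584.40.
DCL = total CM / (EBIT − I) = R$2,286,584.40 / R$360,584.40 = 6.3413.
%ΔEPS = DCL × %ΔSales = 6.3413 × -14.7% = -93.2%.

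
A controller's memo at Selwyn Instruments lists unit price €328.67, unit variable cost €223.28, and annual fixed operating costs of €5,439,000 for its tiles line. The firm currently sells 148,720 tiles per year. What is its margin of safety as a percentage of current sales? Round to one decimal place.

Unit CM = price − variable cost = €328.67 − €223.28 = €105.39. Break-even units = €5,439,000 ÷ €105.39 = 51,608.31; break-even revenue = 51,608.31 × €328.67 = €16,962,103.90.
Actual sales revenue = 148,720 × €328.67 = €48,879,802.40.
Margin of safety = (€48,879,802.40 − €16,962,103.90) ÷ €48,879,802.40 = 65.3%.

65.3%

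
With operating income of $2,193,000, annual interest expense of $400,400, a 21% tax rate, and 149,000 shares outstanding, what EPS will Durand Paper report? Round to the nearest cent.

$9.50

Pre-tax income = $2,193,000 − $400,400.00 = $1,792,600.00.
Net income = $1,792,600.00 × (1 − 0.21) = $1,416,154.00.
EPS = $1,416,154.00 ÷ 149,000 = $9.50.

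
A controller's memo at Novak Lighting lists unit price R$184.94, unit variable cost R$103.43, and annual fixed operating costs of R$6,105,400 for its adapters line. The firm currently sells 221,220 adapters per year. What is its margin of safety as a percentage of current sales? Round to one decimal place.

66.1%

Contribution margin per unit = R$184.94 − R$103.43 = R$81.51. Break-even units = R$6,105,400 ÷ R$81.51 = 74,903.69; break-even revenue = 74,903.69 × R$184.94 = R$13,852,688.95.
Actual sales revenue = 221,220 × R$184.94 = R$40,912,426.80.
Margin of safety = (R$40,912,426.80 − R$13,852,688.95) ÷ R$40,912,426.80 = 66.1%.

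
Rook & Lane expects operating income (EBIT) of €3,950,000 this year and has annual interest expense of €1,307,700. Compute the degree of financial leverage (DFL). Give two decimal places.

1.49

Annual interest charges come to €1,307,700.00.
Degree of financial leverage = EBIT / (EBIT − interest) = €3,950,000 / €2,642,300.00 = 1.4949.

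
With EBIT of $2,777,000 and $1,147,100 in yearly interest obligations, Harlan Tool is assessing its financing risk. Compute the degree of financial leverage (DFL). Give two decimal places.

1.70

Interest = $1,147,100.00.
Degree of financial leverage = EBIT / (EBIT − interest) = $2,777,000 / $1,629,900.00 = 1.7038.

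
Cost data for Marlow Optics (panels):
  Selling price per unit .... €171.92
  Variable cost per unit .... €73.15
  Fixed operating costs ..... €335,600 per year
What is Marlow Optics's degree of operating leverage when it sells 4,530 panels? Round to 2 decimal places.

Contribution at this volume is 4,530 × €98.77 = €447,428.10.
EBIT = €447,428.10 − €335,600 = €111,828.10.
DOL = contribution ÷ EBIT = €447,428.10 ÷ €111,828.10 = 4.0010.

4.00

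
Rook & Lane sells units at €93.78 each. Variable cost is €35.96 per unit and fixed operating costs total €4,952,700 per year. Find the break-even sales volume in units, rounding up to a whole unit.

85,658 units

Unit CM = price − variable cost = €93.78 − €35.96 = €57.82.
Break-even volume = fixed costs ÷ CM per unit = €4,952,700 ÷ €57.82 = 85,657.21, so 85,658 units.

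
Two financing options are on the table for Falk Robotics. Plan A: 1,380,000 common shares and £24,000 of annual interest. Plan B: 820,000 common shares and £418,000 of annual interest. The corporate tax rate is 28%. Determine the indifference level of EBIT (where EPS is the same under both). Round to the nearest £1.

At indifference, (EBIT − 24,000)(1 − t)/1,380,000 = (EBIT − 418,000)(1 − t)/820,000.
Cancelling (1 − t) and cross-multiplying: 820,000·(EBIT − 24,000) = 1,380,000·(EBIT − 418,000).
EBIT × (1,380,000 − 820,000) = 418,000 × 1,380,000 − 24,000 × 820,000 = 557,160,000,000, so EBIT = 557,160,000,000 ÷ 560,000 = 994,928.57.

£994,929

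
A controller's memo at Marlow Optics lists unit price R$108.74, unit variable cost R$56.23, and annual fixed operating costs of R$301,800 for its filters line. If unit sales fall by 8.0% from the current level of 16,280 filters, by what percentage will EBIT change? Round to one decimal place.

At 16,280 units, contribution = 16,280 × R$52.51 = R$854,862.80.
Operating income = contribution − fixed costs = R$854,862.80 − R$301,800 = R$553,062.80.
So DOL = total CM / EBIT = R$854,862.80 / R$553,062.80 = 1.5457.
%ΔEBIT = DOL × %ΔSales = 1.5457 × -8.0% = -12.4%.

-12.4%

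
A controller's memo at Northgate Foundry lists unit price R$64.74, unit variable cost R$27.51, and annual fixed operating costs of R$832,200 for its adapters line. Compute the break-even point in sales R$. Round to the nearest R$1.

R$1,447,129

Contribution margin per unit = R$64.74 − R$27.51 = R$37.23, a CM ratio of R$37.23 ÷ R$64.74 = 0.5751.
Break-even revenue = fixed costs × price ÷ CM = R$832,200 × R$64.74 ÷ R$37.23 = R$1,447,129.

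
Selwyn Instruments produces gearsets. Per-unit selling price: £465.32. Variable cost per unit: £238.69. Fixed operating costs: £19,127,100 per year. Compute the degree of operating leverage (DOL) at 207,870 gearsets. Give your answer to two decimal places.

Contribution at this volume is 207,870 × £226.63 = £47,109,578.10.
Subtracting fixed costs: EBIT = £47,109,578.10 − £19,127,100 = £27,982,478.10.
So DOL = total CM / EBIT = £47,109,578.10 / £27,982,478.10 = 1.6835.

1.68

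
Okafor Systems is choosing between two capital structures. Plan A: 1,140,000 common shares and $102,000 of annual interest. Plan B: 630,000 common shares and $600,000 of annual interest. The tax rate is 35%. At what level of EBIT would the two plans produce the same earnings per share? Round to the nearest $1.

$1,215,176

Set EPS_A = EPS_B: (EBIT − $102,000)(1 − 0.35) ÷ 1,140,000 = (EBIT − $600,000)(1 − 0.35) ÷ 630,000.
Cancelling (1 − t) and cross-multiplying: 630,000·(EBIT − 102,000) = 1,140,000·(EBIT − 600,000).
EBIT × (1,140,000 − 630,000) = 600,000 × 1,140,000 − 102,000 × 630,000 = 619,740,000,000, so EBIT = 619,740,000,000 ÷ 510,000 = 1,215,176.47.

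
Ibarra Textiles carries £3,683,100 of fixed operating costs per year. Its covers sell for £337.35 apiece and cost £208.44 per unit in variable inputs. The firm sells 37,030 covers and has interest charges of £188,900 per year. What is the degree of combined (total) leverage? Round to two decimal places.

Contribution at this volume is 37,030 × £128.91 = £4,773,537.30.
EBIT = £4,773,537.30 − £3,683,100 = £1,090,437.30. Interest = £188,900.00.
DOL = £4,773,537.30 ÷ £1,090,437.30 = 4.3776; DFL = £1,090,437.30 ÷ £901,537.30 = 1.2095.
Combined leverage = 4.3776 × 1.2095 = 5.2947.

5.29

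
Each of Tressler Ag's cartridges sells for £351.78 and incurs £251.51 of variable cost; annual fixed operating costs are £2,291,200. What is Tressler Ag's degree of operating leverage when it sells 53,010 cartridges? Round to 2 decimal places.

Contribution at this volume is 53,010 × £100.27 = £5,315,312.70.
Subtracting fixed costs: EBIT = £5,315,312.70 − £2,291,200 = £3,024,112.70.
Degree of operating leverage = £5,315,312.70 / £3,024,112.70 = 1.7576.

1.76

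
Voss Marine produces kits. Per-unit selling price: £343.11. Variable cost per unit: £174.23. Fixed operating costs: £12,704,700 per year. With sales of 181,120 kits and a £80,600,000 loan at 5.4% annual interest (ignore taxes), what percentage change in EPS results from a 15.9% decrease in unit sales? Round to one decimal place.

Total contribution margin = 181,120 × £168.88 = £30,587,545.60.
Subtracting fixed costs: EBIT = £30,587,545.60 − £12,704,700 = £17,882,845.60.
Interest = £4,352,400.00, so EBIT − I = £13,530,445.60.
DCL = total CM / (EBIT − I) = £30,587,545.60 / £13,530,445.60 = 2.2606.
%ΔEPS = DCL × %ΔSales = 2.2606 × -15.9% = -35.9%.

-35.9%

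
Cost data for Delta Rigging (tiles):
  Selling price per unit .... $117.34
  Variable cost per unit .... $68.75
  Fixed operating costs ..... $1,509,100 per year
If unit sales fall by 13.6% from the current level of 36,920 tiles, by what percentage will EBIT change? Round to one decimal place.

At 36,920 units, contribution = 36,920 × $48.59 = $1,793,942.80.
EBIT = $1,793,942.80 − $1,509,100 = $284,842.80.
So DOL = total CM / EBIT = $1,793,942.80 / $284,842.80 = 6.2980.
Operating income changes by 6.2980 × -13.6% = -85.7%.

-85.7%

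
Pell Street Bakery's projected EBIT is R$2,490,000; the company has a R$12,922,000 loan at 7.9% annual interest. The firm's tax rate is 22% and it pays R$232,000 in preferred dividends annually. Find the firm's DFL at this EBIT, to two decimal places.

Interest = R$1,020,838.00.
Preferred dividends grossed up pre-tax: R$232,000 / (1 − 0.22) = R$297,435.90.
DFL = EBIT ÷ [EBIT − I − D_p/(1−t)] = R$2,490,000 ÷ [R$2,490,000 − R$1,020,838.00 − R$297,435.90] = R$2,490,000 ÷ R$1,171,726.10 = 2.1251.

2.13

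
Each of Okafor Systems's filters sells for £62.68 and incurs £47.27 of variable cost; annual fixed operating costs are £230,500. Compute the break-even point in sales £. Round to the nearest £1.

CM per unit = £62.68 − £47.27 = £15.41; CM ratio = £15.41 / £62.68 = 0.2459.
Break-even revenue = fixed costs × price ÷ CM = £230,500 × £62.68 ÷ £15.41 = £937,556.

£937,556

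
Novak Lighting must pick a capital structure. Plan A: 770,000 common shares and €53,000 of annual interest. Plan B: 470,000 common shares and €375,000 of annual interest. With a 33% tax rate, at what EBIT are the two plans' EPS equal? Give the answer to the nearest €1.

Set EPS_A = EPS_B: (EBIT − €53,000)(1 − 0.33) ÷ 770,000 = (EBIT − €375,000)(1 − 0.33) ÷ 470,000.
The (1 − t) factor cancels: (EBIT − 53,000) × 470,000 = (EBIT − 375,000) × 770,000.
Solving, EBIT = (375,000·770,000 − 53,000·470,000) / (770,000 − 470,000) = 263,840,000,000 / 300,000 = 879,466.67.

€879,467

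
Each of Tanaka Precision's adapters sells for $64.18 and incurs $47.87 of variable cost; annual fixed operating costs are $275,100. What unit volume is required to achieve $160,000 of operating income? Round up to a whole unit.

26,677 adapters

Unit CM = price − variable cost = $64.18 − $47.87 = $16.31.
Need Q such that Q × $16.31 − $275,100 = $160,000, i.e. Q = $435,100 / $16.31 = 26,676.89 → 26,677.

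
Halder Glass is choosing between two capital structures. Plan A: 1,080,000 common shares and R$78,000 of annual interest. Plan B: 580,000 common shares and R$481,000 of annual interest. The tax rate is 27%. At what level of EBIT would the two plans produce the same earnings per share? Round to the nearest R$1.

R$948,480

Set EPS_A = EPS_B: (EBIT − R$78,000)(1 − 0.27) ÷ 1,080,000 = (EBIT − R$481,000)(1 − 0.27) ÷ 580,000.
Cancelling (1 − t) and cross-multiplying: 580,000·(EBIT − 78,000) = 1,080,000·(EBIT − 481,000).
Solving, EBIT = (481,000·1,080,000 − 78,000·580,000) / (1,080,000 − 580,000) = 474,240,000,000 / 500,000 = 948,480.00.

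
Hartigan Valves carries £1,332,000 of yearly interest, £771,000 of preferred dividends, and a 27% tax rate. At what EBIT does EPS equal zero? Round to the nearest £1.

£2,388,164

Preferred dividends are paid after tax, so their pre-tax equivalent is £771,000 ÷ (1 − 0.27) = £1,056,164.38.
EPS = 0 when EBIT covers interest plus the pre-tax preferred burden: £1,332,000 + £1,056,164.38 = £2,388,164.38.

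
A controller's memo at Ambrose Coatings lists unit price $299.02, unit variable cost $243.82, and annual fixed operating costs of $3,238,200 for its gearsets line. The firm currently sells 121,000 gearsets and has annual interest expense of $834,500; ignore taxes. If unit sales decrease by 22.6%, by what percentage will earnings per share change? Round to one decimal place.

-57.9%

Contribution at this volume is 121,000 × $55.20 = $6,679,200.00.
Operating income = contribution − fixed costs = $6,679,200.00 − $3,238,200 = $3,441,000.00.
After interest of $834,500.00, pre-tax earnings = $2,606,500.00.
Degree of combined leverage = contribution ÷ (EBIT − I) = $6,679,200.00 ÷ $2,606,500.00 = 2.5625.
%ΔEPS = DCL × %ΔSales = 2.5625 × -22.6% = -57.9%.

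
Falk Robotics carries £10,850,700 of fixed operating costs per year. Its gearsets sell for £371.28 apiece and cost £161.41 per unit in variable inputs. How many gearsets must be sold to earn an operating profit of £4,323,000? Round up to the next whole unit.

72,301 gearsets

Contribution margin per unit = £371.28 − £161.41 = £209.87.
Units = (FC + target) / CM = (£10,850,700 + £4,323,000) / £209.87 = 72,300.47, so 72,301 gearsets.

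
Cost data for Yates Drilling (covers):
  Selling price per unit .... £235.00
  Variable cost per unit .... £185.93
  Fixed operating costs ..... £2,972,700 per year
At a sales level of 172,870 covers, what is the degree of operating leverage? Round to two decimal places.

1.54

Contribution at this volume is 172,870 × £49.07 = £8,482,730.90.
Operating income = contribution − fixed costs = £8,482,730.90 − £2,972,700 = £5,510,030.90.
DOL = contribution ÷ EBIT = £8,482,730.90 ÷ £5,510,030.90 = 1.5395.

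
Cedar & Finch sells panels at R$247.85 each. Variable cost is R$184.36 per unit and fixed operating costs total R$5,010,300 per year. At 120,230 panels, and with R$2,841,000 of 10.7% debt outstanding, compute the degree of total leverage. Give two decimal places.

3.29

Contribution at this volume is 120,230 × R$63.49 = R$7,633,402.70.
EBIT = R$7,633,402.70 − R$5,010,300 = R$2,623,102.70. Interest = R$303,987.00.
DOL = R$7,633,402.70 ÷ R$2,623,102.70 = 2.9101; DFL = R$2,623,102.70 ÷ R$2,319,115.70 = 1.1311.
Combined leverage = 2.9101 × 1.1311 = 3.2916.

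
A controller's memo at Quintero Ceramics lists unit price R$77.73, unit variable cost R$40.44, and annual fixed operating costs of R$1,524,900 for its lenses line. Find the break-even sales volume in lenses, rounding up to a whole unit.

Each unit contributes R$77.73 − R$40.44 = R$37.29.
Break-even volume = fixed costs ÷ CM per unit = R$1,524,900 ÷ R$37.29 = 40,893.00, so 40,894 lenses.

40,894 lenses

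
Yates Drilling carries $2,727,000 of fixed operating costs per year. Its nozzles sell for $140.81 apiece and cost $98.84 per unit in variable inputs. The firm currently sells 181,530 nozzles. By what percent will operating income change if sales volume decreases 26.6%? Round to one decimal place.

At 181,530 units, contribution = 181,530 × $41.97 = $7,618,814.10.
Subtracting fixed costs: EBIT = $7,618,814.10 − $2,727,000 = $4,891,814.10.
DOL = contribution ÷ EBIT = $7,618,814.10 ÷ $4,891,814.10 = 1.5575.
%ΔEBIT = DOL × %ΔSales = 1.5575 × -26.6% = -41.4%.

-41.4%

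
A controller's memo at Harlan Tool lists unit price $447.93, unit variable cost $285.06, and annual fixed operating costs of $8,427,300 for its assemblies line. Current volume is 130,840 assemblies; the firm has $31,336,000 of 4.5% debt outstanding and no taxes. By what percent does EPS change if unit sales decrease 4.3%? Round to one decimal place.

Contribution at this volume is 130,840 × $162.87 = $21,309,910.80.
EBIT = $21,309,910.80 − $8,427,300 = $12,882,610.80.
After interest of $1,410,120.00, pre-tax earnings = $11,472,490.80.
DCL = total CM / (EBIT − I) = $21,309,910.80 / $11,472,490.80 = 1.8575.
%ΔEPS = DCL × %ΔSales = 1.8575 × -4.3% = -8.0%.

-8.0%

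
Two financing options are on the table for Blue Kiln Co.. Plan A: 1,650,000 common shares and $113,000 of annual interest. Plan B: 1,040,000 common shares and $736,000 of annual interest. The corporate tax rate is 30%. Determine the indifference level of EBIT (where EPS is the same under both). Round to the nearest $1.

$1,798,164

Set EPS_A = EPS_B: (EBIT − $113,000)(1 − 0.30) ÷ 1,650,000 = (EBIT − $736,000)(1 − 0.30) ÷ 1,040,000.
Cancelling (1 − t) and cross-multiplying: 1,040,000·(EBIT − 113,000) = 1,650,000·(EBIT − 736,000).
EBIT × (1,650,000 − 1,040,000) = 736,000 × 1,650,000 − 113,000 × 1,040,000 = 1,096,880,000,000, so EBIT = 1,096,880,000,000 ÷ 610,000 = 1,798,163.93.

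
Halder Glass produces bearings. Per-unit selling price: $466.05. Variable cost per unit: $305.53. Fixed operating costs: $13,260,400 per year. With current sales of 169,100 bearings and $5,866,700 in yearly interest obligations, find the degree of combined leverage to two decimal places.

Total contribution margin = 169,100 × $160.52 = $27,143,932.00.
EBIT = $27,143,932.00 − $13,260,400 = $13,883,532.00. Interest = $5,866,700.00, so EBIT − I = $8,016,832.00.
DCL = contribution ÷ (EBIT − I) = $27,143,932.00 ÷ $8,016,832.00 = 3.3859.

3.39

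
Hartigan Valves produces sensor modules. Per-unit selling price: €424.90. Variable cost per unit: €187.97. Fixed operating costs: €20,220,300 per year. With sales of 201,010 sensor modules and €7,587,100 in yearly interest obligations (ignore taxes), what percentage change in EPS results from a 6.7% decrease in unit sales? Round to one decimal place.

-16.1%

Contribution at this volume is 201,010 × €236.93 = €47,625,299.30.
Subtracting fixed costs: EBIT = €47,625,299.30 − €20,220,300 = €27,404,999.30.
After interest of €7,587,100.00, pre-tax earnings = €19,817,899.30.
Degree of combined leverage = contribution ÷ (EBIT − I) = €47,625,299.30 ÷ €19,817,899.30 = 2.4031.
%ΔEPS = DCL × %ΔSales = 2.4031 × -6.7% = -16.1%.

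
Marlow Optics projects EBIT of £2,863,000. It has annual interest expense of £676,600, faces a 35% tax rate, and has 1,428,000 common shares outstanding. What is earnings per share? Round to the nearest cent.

£1.00

Interest = £676,600.00, so EBT = £2,863,000 − £676,600.00 = £2,186,400.00.
After tax at 35%: net income = £2,186,400.00 × 0.65 = £1,421,160.00.
EPS = £1,421,160.00 ÷ 1,428,000 = £1.00.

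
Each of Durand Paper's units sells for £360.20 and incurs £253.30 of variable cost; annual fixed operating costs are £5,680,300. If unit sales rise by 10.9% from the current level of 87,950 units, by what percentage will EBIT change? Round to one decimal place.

+27.5%

Total contribution margin = 87,950 × £106.90 = £9,401,855.00.
Subtracting fixed costs: EBIT = £9,401,855.00 − £5,680,300 = £3,721,555.00.
DOL = contribution ÷ EBIT = £9,401,855.00 ÷ £3,721,555.00 = 2.5263.
Operating income changes by 2.5263 × +10.9% = +27.5%.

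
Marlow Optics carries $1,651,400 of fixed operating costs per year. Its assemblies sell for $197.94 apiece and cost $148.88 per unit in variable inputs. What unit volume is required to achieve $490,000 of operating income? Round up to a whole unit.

43,649 assemblies

Unit CM = price − variable cost = $197.94 − $148.88 = $49.06.
Need Q such that Q × $49.06 − $1,651,400 = $490,000, i.e. Q = $2,141,400 / $49.06 = 43,648.59 → 43,649.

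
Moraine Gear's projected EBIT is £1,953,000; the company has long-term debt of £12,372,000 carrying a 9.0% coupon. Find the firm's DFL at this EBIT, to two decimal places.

Interest = £1,113,480.00.
Degree of financial leverage = EBIT / (EBIT − interest) = £1,953,000 / £839,520.00 = 2.3263.

2.33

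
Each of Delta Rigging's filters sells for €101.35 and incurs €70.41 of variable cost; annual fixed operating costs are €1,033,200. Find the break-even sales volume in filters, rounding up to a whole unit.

Contribution margin per unit = €101.35 − €70.41 = €30.94.
Units to break even: €1,033,200 ÷ €30.94 = 33,393.67, rounded up to 33,394.

33,394 filters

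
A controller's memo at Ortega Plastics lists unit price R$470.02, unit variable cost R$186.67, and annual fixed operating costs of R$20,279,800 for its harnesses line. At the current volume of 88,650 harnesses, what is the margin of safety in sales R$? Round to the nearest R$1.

R$8,027,211

Unit CM = price − variable cost = R$470.02 − R$186.67 = R$283.35. Break-even units = R$20,279,800 ÷ R$283.35 = 71,571.55; break-even revenue = 71,571.55 × R$470.02 = R$33,640,062.10.
Actual sales revenue = 88,650 × R$470.02 = R$41,667,273.00.
Margin of safety = R$41,667,273.00 − R$33,640,062.10 = R$8,027,211.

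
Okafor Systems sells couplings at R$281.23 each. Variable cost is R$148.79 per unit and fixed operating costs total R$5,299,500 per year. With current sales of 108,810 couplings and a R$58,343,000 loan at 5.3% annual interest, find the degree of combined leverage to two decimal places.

2.39

At 108,810 units, contribution = 108,810 × R$132.44 = R$14,410,796.40.
Operating income = contribution − fixed costs = R$14,410,796.40 − R$5,299,500 = R$9,111,296.40. Interest = R$3,092,179.00.
DOL = R$14,410,796.40 ÷ R$9,111,296.40 = 1.5816; DFL = R$9,111,296.40 ÷ R$6,019,117.40 = 1.5137.
DCL = DOL × DFL = 1.5816 × 1.5137 = 2.3941.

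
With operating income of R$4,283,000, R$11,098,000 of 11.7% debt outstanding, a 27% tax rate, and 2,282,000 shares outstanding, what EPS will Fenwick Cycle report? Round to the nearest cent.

Interest = R$1,298,466.00, so EBT = R$4,283,000 − R$1,298,466.00 = R$2,984,534.00.
After tax at 27%: net income = R$2,984,534.00 × 0.73 = R$2,178,709.82.
Per share: R$2,178,709.82 / 2,282,000 shares = R$0.95.

R$0.95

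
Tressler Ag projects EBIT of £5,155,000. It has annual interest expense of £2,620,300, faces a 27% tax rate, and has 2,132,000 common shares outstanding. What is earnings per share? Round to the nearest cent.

£0.87

Interest = £2,620,300.00, so EBT = £5,155,000 − £2,620,300.00 = £2,534,700.00.
After tax at 27%: net income = £2,534,700.00 × 0.73 = £1,850,331.00.
Per share: £1,850,331.00 / 2,132,000 shares = £0.87.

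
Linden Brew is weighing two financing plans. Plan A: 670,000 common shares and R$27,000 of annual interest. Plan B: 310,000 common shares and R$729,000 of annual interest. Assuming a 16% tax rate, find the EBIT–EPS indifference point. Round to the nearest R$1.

Set EPS_A = EPS_B: (EBIT − R$27,000)(1 − 0.16) ÷ 670,000 = (EBIT − R$729,000)(1 − 0.16) ÷ 310,000.
The (1 − t) factor cancels: (EBIT − 27,000) × 310,000 = (EBIT − 729,000) × 670,000.
EBIT × (670,000 − 310,000) = 729,000 × 670,000 − 27,000 × 310,000 = 480,060,000,000, so EBIT = 480,060,000,000 ÷ 360,000 = 1,333,500.00.

R$1,333,500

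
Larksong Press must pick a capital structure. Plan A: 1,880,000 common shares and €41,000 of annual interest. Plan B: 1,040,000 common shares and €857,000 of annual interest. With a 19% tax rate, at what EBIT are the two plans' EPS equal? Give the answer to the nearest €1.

Set EPS_A = EPS_B: (EBIT − €41,000)(1 − 0.19) ÷ 1,880,000 = (EBIT − €857,000)(1 − 0.19) ÷ 1,040,000.
Cancelling (1 − t) and cross-multiplying: 1,040,000·(EBIT − 41,000) = 1,880,000·(EBIT − 857,000).
Solving, EBIT = (857,000·1,880,000 − 41,000·1,040,000) / (1,880,000 − 1,040,000) = 1,568,520,000,000 / 840,000 = 1,867,285.71.

€1,867,286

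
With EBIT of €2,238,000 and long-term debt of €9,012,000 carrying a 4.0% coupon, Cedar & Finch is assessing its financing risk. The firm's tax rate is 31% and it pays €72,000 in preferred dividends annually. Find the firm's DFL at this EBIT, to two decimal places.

1.26

Interest = €360,480.00.
Preferred dividends grossed up pre-tax: €72,000 / (1 − 0.31) = €104,347.83.
DFL = EBIT ÷ [EBIT − I − D_p/(1−t)] = €2,238,000 ÷ [€2,238,000 − €360,480.00 − €104,347.83] = €2,238,000 ÷ €1,773,172.17 = 1.2621.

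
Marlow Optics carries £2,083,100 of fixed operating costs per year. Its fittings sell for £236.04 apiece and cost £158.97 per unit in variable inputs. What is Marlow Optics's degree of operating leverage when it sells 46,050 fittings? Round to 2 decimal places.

At 46,050 units, contribution = 46,050 × £77.07 = £3,549,073.50.
EBIT = £3,549,073.50 − £2,083,100 = £1,465,973.50.
Degree of operating leverage = £3,549,073.50 / £1,465,973.50 = 2.4210.

2.42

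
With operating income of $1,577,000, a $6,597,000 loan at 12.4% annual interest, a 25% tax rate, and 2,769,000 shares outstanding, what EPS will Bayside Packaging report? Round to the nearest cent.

Interest = $818,028.00, so EBT = $1,577,000 − $818,028.00 = $758,972.00.
Net income = $758,972.00 × (1 − 0.25) = $569,229.00.
EPS = $569,229.00 ÷ 2,769,000 = $0.21.

$0.21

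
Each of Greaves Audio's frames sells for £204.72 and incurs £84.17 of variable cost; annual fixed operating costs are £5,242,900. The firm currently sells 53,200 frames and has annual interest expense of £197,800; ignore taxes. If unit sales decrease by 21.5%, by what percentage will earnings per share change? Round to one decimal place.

Contribution at this volume is 53,200 × £120.55 = £6,413,260.00.
Operating income = contribution − fixed costs = £6,413,260.00 − £5,242,900 = £1,170,360.00.
Interest = £197,800.00, so EBIT − I = £972,560.00.
Degree of combined leverage = contribution ÷ (EBIT − I) = £6,413,260.00 ÷ £972,560.00 = 6.5942.
%ΔEPS = DCL × %ΔSales = 6.5942 × -21.5% = -141.8%.

-141.8%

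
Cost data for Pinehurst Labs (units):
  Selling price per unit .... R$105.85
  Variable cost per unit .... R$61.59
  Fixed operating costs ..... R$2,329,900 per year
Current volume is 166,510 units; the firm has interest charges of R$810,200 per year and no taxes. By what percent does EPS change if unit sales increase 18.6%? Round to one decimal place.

+32.4%

At 166,510 units, contribution = 166,510 × R$44.26 = R$7,369,732.60.
Subtracting fixed costs: EBIT = R$7,369,732.60 − R$2,329,900 = R$5,039,832.60.
After interest of R$810,200.00, pre-tax earnings = R$4,229,632.60.
DCL = total CM / (EBIT − I) = R$7,369,732.60 / R$4,229,632.60 = 1.7424.
%ΔEPS = DCL × %ΔSales = 1.7424 × +18.6% = +32.4%.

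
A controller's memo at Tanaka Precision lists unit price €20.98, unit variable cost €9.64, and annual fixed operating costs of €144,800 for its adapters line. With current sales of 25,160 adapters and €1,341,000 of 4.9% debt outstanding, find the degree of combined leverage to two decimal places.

3.81

Total contribution margin = 25,160 × €11.34 = €285,314.40.
EBIT = €285,314.40 − €144,800 = €140,514.40. Interest = €65,709.00.
DOL = €285,314.40 ÷ €140,514.40 = 2.0305; DFL = €140,514.40 ÷ €74,805.40 = 1.8784.
DCL = DOL × DFL = 2.0305 × 1.8784 = 3.8141.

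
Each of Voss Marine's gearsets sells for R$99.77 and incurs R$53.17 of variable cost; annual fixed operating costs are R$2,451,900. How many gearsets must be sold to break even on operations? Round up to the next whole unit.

52,616 gearsets

Contribution margin per unit = R$99.77 − R$53.17 = R$46.60.
Break-even volume = fixed costs ÷ CM per unit = R$2,451,900 ÷ R$46.60 = 52,615.88, so 52,616 gearsets.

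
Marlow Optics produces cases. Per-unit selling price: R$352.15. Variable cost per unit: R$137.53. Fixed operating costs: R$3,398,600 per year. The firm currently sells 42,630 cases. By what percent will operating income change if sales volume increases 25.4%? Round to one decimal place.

Contribution at this volume is 42,630 × R$214.62 = R$9,149,250.60.
Subtracting fixed costs: EBIT = R$9,149,250.60 − R$3,398,600 = R$5,750,650.60.
DOL = contribution ÷ EBIT = R$9,149,250.60 ÷ R$5,750,650.60 = 1.5910.
%ΔEBIT = DOL × %ΔSales = 1.5910 × +25.4% = +40.4%.

+40.4%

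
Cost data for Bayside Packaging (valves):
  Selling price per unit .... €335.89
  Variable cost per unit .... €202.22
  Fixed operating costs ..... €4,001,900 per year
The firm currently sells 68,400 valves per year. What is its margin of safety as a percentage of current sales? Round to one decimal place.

56.2%

Each unit contributes €335.89 − €202.22 = €133.67. Break-even units = €4,001,900 ÷ €133.67 = 29,938.65; break-even revenue = 29,938.65 × €335.89 = €10,056,094.79.
Current sales = 68,400 × €335.89 = €22,974,876.00.
Margin of safety = (€22,974,876.00 − €10,056,094.79) ÷ €22,974,876.00 = 56.2%.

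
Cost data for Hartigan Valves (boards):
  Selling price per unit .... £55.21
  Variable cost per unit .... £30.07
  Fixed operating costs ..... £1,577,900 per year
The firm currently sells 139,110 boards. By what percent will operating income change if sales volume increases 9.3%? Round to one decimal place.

Contribution at this volume is 139,110 × £25.14 = £3,497,225.40.
Operating income = contribution − fixed costs = £3,497,225.40 − £1,577,900 = £1,919,325.40.
DOL = contribution ÷ EBIT = £3,497,225.40 ÷ £1,919,325.40 = 1.8221.
Operating income changes by 1.8221 × +9.3% = +16.9%.

+16.9%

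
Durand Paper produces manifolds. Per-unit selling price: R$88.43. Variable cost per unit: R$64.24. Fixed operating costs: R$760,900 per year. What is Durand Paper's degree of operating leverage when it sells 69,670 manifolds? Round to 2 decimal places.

Total contribution margin = 69,670 × R$24.19 = R$1,685,317.30.
Subtracting fixed costs: EBIT = R$1,685,317.30 − R$760,900 = R$924,417.30.
So DOL = total CM / EBIT = R$1,685,317.30 / R$924,417.30 = 1.8231.

1.82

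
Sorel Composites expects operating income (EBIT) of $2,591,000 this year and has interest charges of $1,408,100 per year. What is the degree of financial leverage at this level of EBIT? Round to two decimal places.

Annual interest charges come to $1,408,100.00.
Degree of financial leverage = EBIT / (EBIT − interest) = $2,591,000 / $1,182,900.00 = 2.1904.

2.19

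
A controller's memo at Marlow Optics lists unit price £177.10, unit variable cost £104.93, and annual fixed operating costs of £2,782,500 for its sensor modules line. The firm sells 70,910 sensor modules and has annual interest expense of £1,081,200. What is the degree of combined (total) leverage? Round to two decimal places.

4.08

Total contribution margin = 70,910 × £72.17 = £5,117,574.70.
EBIT = £5,117,574.70 − £2,782,500 = £2,335,074.70. Interest = £1,081,200.00.
DOL = £5,117,574.70 ÷ £2,335,074.70 = 2.1916; DFL = £2,335,074.70 ÷ £1,253,874.70 = 1.8623.
DCL = DOL × DFL = 2.1916 × 1.8623 = 4.0814.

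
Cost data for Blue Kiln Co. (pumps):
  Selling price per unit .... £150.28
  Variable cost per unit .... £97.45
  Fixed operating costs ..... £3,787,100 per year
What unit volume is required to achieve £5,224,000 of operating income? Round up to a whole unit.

Unit CM = price − variable cost = £150.28 − £97.45 = £52.83.
Required volume = (fixed costs + target profit) ÷ CM = (£3,787,100 + £5,224,000) ÷ £52.83 = 170,567.86, so 170,568 pumps.

170,568 pumps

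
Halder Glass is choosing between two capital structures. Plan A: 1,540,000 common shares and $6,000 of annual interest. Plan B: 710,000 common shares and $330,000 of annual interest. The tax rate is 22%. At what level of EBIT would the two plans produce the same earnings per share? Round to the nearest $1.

At indifference, (EBIT − 6,000)(1 − t)/1,540,000 = (EBIT − 330,000)(1 − t)/710,000.
Cancelling (1 − t) and cross-multiplying: 710,000·(EBIT − 6,000) = 1,540,000·(EBIT − 330,000).
Solving, EBIT = (330,000·1,540,000 − 6,000·710,000) / (1,540,000 − 710,000) = 503,940,000,000 / 830,000 = 607,156.63.

$607,157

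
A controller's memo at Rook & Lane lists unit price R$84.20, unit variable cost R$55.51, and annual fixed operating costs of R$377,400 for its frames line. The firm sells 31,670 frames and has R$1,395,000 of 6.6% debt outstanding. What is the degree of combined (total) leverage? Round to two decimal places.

2.07

Contribution at this volume is 31,670 × R$28.69 = R$908,612.30.
EBIT = R$908,612.30 − R$377,400 = R$531,212.30. Interest = R$92,070.00, so EBIT − I = R$439,142.30.
DCL = contribution ÷ (EBIT − I) = R$908,612.30 ÷ R$439,142.30 = 2.0691.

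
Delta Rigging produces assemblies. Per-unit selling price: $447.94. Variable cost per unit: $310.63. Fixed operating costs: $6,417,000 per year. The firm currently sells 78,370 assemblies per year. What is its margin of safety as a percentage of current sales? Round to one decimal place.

40.4%

Unit CM = price − variable cost = $447.94 − $310.63 = $137.31. Break-even units = $6,417,000 ÷ $137.31 = 46,733.67; break-even revenue = 46,733.67 × $447.94 = $20,933,879.40.
Actual sales revenue = 78,370 × $447.94 = $35,105,057.80.
Margin of safety = ($35,105,057.80 − $20,933,879.40) ÷ $35,105,057.80 = 40.4%.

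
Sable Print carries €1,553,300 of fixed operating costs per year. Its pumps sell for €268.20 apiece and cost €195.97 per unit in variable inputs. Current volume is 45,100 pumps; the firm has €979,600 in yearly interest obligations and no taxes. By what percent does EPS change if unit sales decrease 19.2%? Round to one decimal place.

-86.3%

At 45,100 units, contribution = 45,100 × €72.23 = €3,257,573.00.
Operating income = contribution − fixed costs = €3,257,573.00 − €1,553,300 = €1,704,273.00.
After interest of €979,600.00, pre-tax earnings = €724,673.00.
DCL = total CM / (EBIT − I) = €3,257,573.00 / €724,673.00 = 4.4952.
%ΔEPS = DCL × %ΔSales = 4.4952 × -19.2% = -86.3%.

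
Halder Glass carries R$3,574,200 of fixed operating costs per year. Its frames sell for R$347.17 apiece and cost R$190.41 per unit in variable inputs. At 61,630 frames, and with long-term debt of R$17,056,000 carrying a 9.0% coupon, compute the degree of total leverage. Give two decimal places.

Total contribution margin = 61,630 × R$156.76 = R$9,661,118.80.
Subtracting fixed costs: EBIT = R$9,661,118.80 − R$3,574,200 = R$6,086,918.80. Interest = R$1,535,040.00.
DOL = R$9,661,118.80 ÷ R$6,086,918.80 = 1.5872; DFL = R$6,086,918.80 ÷ R$4,551,878.80 = 1.3372.
Combined leverage = 1.5872 × 1.3372 = 2.1224.

2.12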